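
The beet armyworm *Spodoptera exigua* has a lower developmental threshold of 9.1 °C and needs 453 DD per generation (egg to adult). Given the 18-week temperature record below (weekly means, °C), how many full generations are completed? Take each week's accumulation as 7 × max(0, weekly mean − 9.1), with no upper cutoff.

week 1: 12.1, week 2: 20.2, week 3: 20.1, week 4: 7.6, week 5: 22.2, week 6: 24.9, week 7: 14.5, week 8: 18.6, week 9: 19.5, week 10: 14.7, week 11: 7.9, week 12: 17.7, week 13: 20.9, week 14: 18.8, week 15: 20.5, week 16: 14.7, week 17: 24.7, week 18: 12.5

Weekly DD (7 × max(0, T̄ − 9.1)): 21.0, 77.7, 77.0, 0.0, 91.7, 110.6, 37.8, 66.5, 72.8, 39.2, 0.0, 60.2, 82.6, 67.9, 79.8, 39.2, 109.2, 23.8.
Season total = 1057.0 DD.
Complete generations = ⌊1057.0 / 453⌋ = 2.

2 generations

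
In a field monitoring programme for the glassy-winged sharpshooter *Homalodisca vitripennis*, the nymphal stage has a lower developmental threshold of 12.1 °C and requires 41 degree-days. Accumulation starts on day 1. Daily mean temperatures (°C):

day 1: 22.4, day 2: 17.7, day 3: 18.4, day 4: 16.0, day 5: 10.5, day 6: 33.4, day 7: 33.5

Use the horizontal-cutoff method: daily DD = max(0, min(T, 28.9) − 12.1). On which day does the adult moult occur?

day 6

Daily DD above 12.1 °C (capped at 16.8): 10.3, 5.6, 6.3, 3.9, 0.0, 16.8, 16.8.
Cumulative: 10.3, 15.9, 22.2, 26.1, 26.1, 42.9, 59.7.
The total first reaches 41 DD on day 6.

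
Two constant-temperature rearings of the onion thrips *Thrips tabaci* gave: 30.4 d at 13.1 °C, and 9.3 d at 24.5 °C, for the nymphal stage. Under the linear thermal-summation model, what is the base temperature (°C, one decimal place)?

8.1 °C

Equal thermal constants: D₁(T₁ − T_b) = D₂(T₂ − T_b).
30.4·(13.1 − T_b) = 9.3·(24.5 − T_b)
T_b = (30.4·13.1 − 9.3·24.5) / (30.4 − 9.3) = 170.39 / 21.1 = 8.075 °C ≈ 8.1 °C.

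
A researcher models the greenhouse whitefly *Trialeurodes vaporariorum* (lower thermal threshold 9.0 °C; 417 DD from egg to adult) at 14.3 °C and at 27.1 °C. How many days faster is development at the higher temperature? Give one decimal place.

At 14.3 °C: 417 / (14.3 − 9.0) = 417 / 5.3 = 78.679 d.
At 27.1 °C: 417 / (27.1 − 9.0) = 417 / 18.1 = 23.039 d.
Difference = |78.679 − 23.039| = 55.641 ≈ 55.6 days.

55.6 days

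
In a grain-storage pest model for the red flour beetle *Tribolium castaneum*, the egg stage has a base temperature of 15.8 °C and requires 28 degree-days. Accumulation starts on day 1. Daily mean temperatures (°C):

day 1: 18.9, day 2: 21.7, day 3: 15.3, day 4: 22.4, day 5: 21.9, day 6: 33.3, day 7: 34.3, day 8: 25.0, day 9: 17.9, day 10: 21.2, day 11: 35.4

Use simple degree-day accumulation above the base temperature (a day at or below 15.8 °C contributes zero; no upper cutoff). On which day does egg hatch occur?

day 6

Daily DD above 15.8 °C: 3.1, 5.9, 0.0, 6.6, 6.1, 17.5, 18.5, 9.2, 2.1, 5.4, 19.6.
Cumulative: 3.1, 9.0, 9.0, 15.6, 21.7, 39.2, 57.7, 66.9, 69.0, 74.4, 94.0.
The total first reaches 28 DD on day 6.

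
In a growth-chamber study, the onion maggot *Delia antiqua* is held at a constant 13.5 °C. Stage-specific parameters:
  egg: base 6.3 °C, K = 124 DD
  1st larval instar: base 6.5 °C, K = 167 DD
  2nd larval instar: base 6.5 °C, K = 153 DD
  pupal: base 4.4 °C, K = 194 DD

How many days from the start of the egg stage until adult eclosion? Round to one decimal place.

84.3 days

egg: 124 / (13.5 − 6.3) = 124 / 7.2 = 17.222 d.
1st larval instar: 167 / (13.5 − 6.5) = 167 / 7.0 = 23.857 d.
2nd larval instar: 153 / (13.5 − 6.5) = 153 / 7.0 = 21.857 d.
pupal: 194 / (13.5 − 4.4) = 194 / 9.1 = 21.319 d.
Sum = 84.255 ≈ 84.3 days.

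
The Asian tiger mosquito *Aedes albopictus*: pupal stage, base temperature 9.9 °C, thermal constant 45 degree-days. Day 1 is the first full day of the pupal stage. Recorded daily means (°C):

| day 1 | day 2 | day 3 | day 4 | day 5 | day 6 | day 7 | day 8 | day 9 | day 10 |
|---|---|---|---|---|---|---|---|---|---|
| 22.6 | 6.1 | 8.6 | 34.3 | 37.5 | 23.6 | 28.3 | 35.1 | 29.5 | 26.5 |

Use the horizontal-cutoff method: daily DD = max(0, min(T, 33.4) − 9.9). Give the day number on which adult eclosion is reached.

Daily DD above 9.9 °C (capped at 23.5): 12.7, 0.0, 0.0, 23.5, 23.5, 13.7, 18.4, 23.5, 19.6, 16.6.
Cumulative: 12.7, 12.7, 12.7, 36.2, 59.7, 73.4, 91.8, 115.3, 134.9, 151.5.
The total first reaches 45 DD on day 5.

day 5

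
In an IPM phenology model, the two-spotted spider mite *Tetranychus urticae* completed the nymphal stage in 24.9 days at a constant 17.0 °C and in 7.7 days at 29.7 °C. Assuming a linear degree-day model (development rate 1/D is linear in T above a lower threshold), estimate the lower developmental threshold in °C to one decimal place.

11.3 °C

Under the model K = D·(T − T_b), so D₁·(T₁ − T_b) = D₂·(T₂ − T_b).
24.9·(17.0 − T_b) = 7.7·(29.7 − T_b)
T_b = (24.9·17.0 − 7.7·29.7) / (24.9 − 7.7) = 194.61 / 17.2 = 11.315 °C ≈ 11.3 °C.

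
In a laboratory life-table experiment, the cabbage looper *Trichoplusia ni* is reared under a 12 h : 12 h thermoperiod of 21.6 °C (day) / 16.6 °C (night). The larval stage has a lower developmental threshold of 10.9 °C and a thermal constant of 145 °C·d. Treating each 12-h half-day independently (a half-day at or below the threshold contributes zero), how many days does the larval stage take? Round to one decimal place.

17.7 days

Day half: max(0, 21.6 − 10.9) × 0.5 = 10.7 × 0.5 = 5.35 DD.
Night half: max(0, 16.6 − 10.9) × 0.5 = 5.7 × 0.5 = 2.85 DD.
Per 24 h: 8.20 DD/day.
Duration = 145 / 8.20 = 17.683 ≈ 17.7 days.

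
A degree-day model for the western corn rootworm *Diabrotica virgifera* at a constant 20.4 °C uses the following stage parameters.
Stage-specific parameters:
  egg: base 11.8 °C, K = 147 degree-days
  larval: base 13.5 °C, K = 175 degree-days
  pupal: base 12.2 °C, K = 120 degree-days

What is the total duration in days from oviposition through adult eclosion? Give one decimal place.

57.1 days

egg: 147 / (20.4 − 11.8) = 147 / 8.6 = 17.093 d.
larval: 175 / (20.4 − 13.5) = 175 / 6.9 = 25.362 d.
pupal: 120 / (20.4 − 12.2) = 120 / 8.2 = 14.634 d.
Sum = 57.089 ≈ 57.1 days.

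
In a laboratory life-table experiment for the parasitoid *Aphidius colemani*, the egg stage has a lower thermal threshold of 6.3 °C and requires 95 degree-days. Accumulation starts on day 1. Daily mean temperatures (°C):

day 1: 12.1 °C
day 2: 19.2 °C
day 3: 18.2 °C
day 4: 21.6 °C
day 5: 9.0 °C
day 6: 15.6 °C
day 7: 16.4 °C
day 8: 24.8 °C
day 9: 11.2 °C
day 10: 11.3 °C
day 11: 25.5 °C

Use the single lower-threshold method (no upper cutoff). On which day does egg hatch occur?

Daily DD above 6.3 °C: 5.8, 12.9, 11.9, 15.3, 2.7, 9.3, 10.1, 18.5, 4.9, 5.0, 19.2.
Cumulative: 5.8, 18.7, 30.6, 45.9, 48.6, 57.9, 68.0, 86.5, 91.4, 96.4, 115.6.
The total first reaches 95 DD on day 10.

day 10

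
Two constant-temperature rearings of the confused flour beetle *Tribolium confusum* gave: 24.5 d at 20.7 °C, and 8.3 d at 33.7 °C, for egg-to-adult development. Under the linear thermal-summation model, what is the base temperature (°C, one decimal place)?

14.0 °C

Linear rate model ⇒ the product D·(T − T_b) is constant across temperatures.
24.5·(20.7 − T_b) = 8.3·(33.7 − T_b)
T_b = (24.5·20.7 − 8.3·33.7) / (24.5 − 8.3) = 227.44 / 16.2 = 14.040 °C ≈ 14.0 °C.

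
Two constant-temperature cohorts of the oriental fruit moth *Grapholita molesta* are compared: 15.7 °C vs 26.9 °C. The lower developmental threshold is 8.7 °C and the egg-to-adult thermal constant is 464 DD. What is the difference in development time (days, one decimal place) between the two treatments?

40.8 days

At 15.7 °C: 464 / (15.7 − 8.7) = 464 / 7.0 = 66.286 d.
At 26.9 °C: 464 / (26.9 − 8.7) = 464 / 18.2 = 25.495 d.
Difference = |66.286 − 25.495| = 40.791 ≈ 40.8 days.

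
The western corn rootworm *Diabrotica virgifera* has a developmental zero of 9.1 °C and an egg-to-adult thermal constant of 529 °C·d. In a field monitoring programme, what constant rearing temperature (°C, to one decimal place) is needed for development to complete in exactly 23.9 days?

31.2 °C

Required daily accumulation = 529 / 23.9 = 22.134 DD/day.
T = T_base + 22.134 = 9.1 + 22.134 = 31.234 ≈ 31.2 °C.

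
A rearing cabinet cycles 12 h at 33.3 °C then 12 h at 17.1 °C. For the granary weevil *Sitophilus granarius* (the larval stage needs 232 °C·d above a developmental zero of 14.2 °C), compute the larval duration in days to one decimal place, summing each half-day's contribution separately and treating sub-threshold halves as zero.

21.1 days

Day half: max(0, 33.3 − 14.2) × 0.5 = 19.1 × 0.5 = 9.55 DD.
Night half: max(0, 17.1 − 14.2) × 0.5 = 2.9 × 0.5 = 1.45 DD.
Per 24 h: 11.00 DD/day.
Duration = 232 / 11.00 = 21.091 ≈ 21.1 days.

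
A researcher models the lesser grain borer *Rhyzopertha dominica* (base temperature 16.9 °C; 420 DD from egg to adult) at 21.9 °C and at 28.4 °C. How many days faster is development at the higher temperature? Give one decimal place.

47.5 days

At 21.9 °C: 420 / (21.9 − 16.9) = 420 / 5.0 = 84.000 d.
At 28.4 °C: 420 / (28.4 − 16.9) = 420 / 11.5 = 36.522 d.
Difference = |84.000 − 36.522| = 47.478 ≈ 47.5 days.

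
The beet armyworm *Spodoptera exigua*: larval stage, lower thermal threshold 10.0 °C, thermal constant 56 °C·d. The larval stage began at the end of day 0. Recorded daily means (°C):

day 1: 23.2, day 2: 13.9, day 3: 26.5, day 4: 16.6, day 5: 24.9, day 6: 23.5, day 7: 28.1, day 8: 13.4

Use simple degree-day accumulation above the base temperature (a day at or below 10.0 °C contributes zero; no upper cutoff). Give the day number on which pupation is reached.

day 6

Daily DD above 10.0 °C: 13.2, 3.9, 16.5, 6.6, 14.9, 13.5, 18.1, 3.4.
Cumulative: 13.2, 17.1, 33.6, 40.2, 55.1, 68.6, 86.7, 90.1.
The total first reaches 56 DD on day 6.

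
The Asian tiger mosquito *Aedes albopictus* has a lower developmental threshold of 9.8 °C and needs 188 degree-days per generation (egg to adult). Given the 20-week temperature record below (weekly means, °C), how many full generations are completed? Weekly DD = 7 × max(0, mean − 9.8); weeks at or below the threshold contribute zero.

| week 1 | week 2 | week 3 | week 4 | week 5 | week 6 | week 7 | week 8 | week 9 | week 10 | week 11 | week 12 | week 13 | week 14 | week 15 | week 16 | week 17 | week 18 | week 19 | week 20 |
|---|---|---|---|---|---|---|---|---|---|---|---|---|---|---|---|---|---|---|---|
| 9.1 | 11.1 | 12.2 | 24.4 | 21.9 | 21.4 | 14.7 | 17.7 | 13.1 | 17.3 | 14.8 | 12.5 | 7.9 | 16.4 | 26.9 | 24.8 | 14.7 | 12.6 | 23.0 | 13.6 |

Weekly DD (7 × max(0, T̄ − 9.8)): 0.0, 9.1, 16.8, 102.2, 84.7, 81.2, 34.3, 55.3, 23.1, 52.5, 35.0, 18.9, 0.0, 46.2, 119.7, 105.0, 34.3, 19.6, 92.4, 26.6.
Season total = 956.9 DD.
Complete generations = ⌊956.9 / 188⌋ = 5.

5 generations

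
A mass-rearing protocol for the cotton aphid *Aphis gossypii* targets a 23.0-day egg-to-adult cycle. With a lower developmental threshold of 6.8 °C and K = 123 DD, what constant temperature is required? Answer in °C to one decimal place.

12.1 °C

Required daily accumulation = 123 / 23.0 = 5.348 DD/day.
T = T_base + 5.348 = 6.8 + 5.348 = 12.148 ≈ 12.1 °C.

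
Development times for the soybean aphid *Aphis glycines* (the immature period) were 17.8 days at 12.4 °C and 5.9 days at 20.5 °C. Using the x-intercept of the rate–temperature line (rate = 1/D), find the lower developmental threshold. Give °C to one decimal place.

8.4 °C

Under the model K = D·(T − T_b), so D₁·(T₁ − T_b) = D₂·(T₂ − T_b).
17.8·(12.4 − T_b) = 5.9·(20.5 − T_b)
T_b = (17.8·12.4 − 5.9·20.5) / (17.8 − 5.9) = 99.77 / 11.9 = 8.384 °C ≈ 8.4 °C.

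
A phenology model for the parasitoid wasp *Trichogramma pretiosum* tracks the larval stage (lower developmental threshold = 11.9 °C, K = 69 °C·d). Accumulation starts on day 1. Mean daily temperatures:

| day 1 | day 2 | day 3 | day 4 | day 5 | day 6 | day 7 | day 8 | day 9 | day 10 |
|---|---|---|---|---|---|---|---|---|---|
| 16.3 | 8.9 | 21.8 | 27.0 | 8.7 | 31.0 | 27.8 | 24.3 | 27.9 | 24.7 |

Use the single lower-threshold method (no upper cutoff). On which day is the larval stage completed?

day 8

Daily DD above 11.9 °C: 4.4, 0.0, 9.9, 15.1, 0.0, 19.1, 15.9, 12.4, 16.0, 12.8.
Cumulative: 4.4, 4.4, 14.3, 29.4, 29.4, 48.5, 64.4, 76.8, 92.8, 105.6.
The total first reaches 69 DD on day 8.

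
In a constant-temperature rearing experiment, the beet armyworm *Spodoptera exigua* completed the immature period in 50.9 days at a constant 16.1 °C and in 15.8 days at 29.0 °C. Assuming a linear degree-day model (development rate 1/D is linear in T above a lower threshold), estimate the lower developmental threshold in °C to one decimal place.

10.3 °C

Equal thermal constants: D₁(T₁ − T_b) = D₂(T₂ − T_b).
50.9·(16.1 − T_b) = 15.8·(29.0 − T_b)
T_b = (50.9·16.1 − 15.8·29.0) / (50.9 − 15.8) = 361.29 / 35.1 = 10.293 °C ≈ 10.3 °C.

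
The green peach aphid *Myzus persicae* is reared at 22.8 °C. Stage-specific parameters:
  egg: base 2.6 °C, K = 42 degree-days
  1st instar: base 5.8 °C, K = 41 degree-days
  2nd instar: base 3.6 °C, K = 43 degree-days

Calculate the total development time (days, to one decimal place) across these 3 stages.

6.7 days

egg: 42 / (22.8 − 2.6) = 42 / 20.2 = 2.079 d.
1st instar: 41 / (22.8 − 5.8) = 41 / 17.0 = 2.412 d.
2nd instar: 43 / (22.8 − 3.6) = 43 / 19.2 = 2.240 d.
Sum = 6.731 ≈ 6.7 days.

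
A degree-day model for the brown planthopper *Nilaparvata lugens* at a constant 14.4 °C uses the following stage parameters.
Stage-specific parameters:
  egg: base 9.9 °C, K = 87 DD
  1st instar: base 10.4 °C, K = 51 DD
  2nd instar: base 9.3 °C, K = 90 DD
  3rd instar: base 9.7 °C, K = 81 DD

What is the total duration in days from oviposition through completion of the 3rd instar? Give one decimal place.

67.0 days

egg: 87 / (14.4 − 9.9) = 87 / 4.5 = 19.333 d.
1st instar: 51 / (14.4 − 10.4) = 51 / 4.0 = 12.750 d.
2nd instar: 90 / (14.4 − 9.3) = 90 / 5.1 = 17.647 d.
3rd instar: 81 / (14.4 − 9.7) = 81 / 4.7 = 17.234 d.
Sum = 66.964 ≈ 67.0 days.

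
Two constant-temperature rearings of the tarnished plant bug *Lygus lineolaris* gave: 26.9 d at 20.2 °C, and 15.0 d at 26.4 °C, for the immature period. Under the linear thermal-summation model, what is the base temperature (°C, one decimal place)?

Linear rate model ⇒ the product D·(T − T_b) is constant across temperatures.
26.9·(20.2 − T_b) = 15.0·(26.4 − T_b)
T_b = (26.9·20.2 − 15.0·26.4) / (26.9 − 15.0) = 147.38 / 11.9 = 12.385 °C ≈ 12.4 °C.

12.4 °C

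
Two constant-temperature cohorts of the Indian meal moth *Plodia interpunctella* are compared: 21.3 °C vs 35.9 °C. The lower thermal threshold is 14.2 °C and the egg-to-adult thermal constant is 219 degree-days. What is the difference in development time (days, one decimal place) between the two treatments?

20.8 days

At 21.3 °C: 219 / (21.3 − 14.2) = 219 / 7.1 = 30.845 d.
At 35.9 °C: 219 / (35.9 − 14.2) = 219 / 21.7 = 10.092 d.
Difference = |30.845 − 10.092| = 20.753 ≈ 20.8 days.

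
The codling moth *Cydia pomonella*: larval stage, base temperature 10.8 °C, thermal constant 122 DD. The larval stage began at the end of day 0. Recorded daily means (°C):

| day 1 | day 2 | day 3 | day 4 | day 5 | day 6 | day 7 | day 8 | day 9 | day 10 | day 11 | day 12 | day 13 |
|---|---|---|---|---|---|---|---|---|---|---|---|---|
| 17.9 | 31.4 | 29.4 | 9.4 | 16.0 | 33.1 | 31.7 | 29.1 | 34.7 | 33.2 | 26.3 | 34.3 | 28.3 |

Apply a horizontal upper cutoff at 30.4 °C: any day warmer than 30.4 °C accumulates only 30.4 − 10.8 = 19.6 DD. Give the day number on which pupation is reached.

day 9

Daily DD above 10.8 °C (capped at 19.6): 7.1, 19.6, 18.6, 0.0, 5.2, 19.6, 19.6, 18.3, 19.6, 19.6, 15.5, 19.6, 17.5.
Cumulative: 7.1, 26.7, 45.3, 45.3, 50.5, 70.1, 89.7, 108.0, 127.6, 147.2, 162.7, 182.3, 199.8.
The total first reaches 122 DD on day 9.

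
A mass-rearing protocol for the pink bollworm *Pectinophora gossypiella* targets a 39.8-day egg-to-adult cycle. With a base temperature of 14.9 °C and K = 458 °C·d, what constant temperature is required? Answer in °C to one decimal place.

26.4 °C

Required daily accumulation = 458 / 39.8 = 11.508 DD/day.
T = T_base + 11.508 = 14.9 + 11.508 = 26.408 ≈ 26.4 °C.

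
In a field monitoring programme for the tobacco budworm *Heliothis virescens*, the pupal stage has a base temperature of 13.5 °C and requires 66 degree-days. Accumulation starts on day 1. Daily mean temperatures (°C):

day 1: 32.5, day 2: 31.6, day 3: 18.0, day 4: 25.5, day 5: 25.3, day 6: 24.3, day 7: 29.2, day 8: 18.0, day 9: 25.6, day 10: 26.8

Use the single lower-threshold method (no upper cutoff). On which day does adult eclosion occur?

Daily DD above 13.5 °C: 19.0, 18.1, 4.5, 12.0, 11.8, 10.8, 15.7, 4.5, 12.1, 13.3.
Cumulative: 19.0, 37.1, 41.6, 53.6, 65.4, 76.2, 91.9, 96.4, 108.5, 121.8.
The total first reaches 66 DD on day 6.

day 6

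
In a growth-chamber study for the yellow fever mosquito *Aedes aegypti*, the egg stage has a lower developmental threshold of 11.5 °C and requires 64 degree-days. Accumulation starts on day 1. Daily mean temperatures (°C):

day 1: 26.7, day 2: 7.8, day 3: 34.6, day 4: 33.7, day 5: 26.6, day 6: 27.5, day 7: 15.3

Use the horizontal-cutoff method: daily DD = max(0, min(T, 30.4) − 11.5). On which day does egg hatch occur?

Daily DD above 11.5 °C (capped at 18.9): 15.2, 0.0, 18.9, 18.9, 15.1, 16.0, 3.8.
Cumulative: 15.2, 15.2, 34.1, 53.0, 68.1, 84.1, 87.9.
The total first reaches 64 DD on day 5.

day 5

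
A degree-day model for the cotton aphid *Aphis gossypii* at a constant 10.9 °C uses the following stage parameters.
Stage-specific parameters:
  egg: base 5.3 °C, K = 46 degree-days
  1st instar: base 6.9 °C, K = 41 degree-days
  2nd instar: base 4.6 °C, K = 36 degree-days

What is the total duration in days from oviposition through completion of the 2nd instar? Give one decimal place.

egg: 46 / (10.9 − 5.3) = 46 / 5.6 = 8.214 d.
1st instar: 41 / (10.9 − 6.9) = 41 / 4.0 = 10.250 d.
2nd instar: 36 / (10.9 − 4.6) = 36 / 6.3 = 5.714 d.
Sum = 24.179 ≈ 24.2 days.

24.2 days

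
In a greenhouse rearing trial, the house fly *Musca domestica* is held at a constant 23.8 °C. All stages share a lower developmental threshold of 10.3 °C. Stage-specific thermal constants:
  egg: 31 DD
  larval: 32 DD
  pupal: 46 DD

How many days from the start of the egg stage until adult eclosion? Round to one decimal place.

8.1 days

Daily accumulation at 23.8 °C = 23.8 − 10.3 = 13.5 DD/day.
Total K = 31 + 32 + 46 = 109 DD.
Total duration = 109 / 13.5 = 8.074 ≈ 8.1 days.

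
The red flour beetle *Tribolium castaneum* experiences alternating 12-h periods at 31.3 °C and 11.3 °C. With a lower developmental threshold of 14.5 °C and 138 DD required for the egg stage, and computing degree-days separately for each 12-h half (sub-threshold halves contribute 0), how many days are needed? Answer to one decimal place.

16.4 days

Day half: max(0, 31.3 − 14.5) × 0.5 = 16.8 × 0.5 = 8.40 DD.
Night half: max(0, 11.3 − 14.5) × 0.5 = 0.0 × 0.5 = 0.00 DD.
Per 24 h: 8.40 DD/day.
Duration = 138 / 8.40 = 16.429 ≈ 16.4 days.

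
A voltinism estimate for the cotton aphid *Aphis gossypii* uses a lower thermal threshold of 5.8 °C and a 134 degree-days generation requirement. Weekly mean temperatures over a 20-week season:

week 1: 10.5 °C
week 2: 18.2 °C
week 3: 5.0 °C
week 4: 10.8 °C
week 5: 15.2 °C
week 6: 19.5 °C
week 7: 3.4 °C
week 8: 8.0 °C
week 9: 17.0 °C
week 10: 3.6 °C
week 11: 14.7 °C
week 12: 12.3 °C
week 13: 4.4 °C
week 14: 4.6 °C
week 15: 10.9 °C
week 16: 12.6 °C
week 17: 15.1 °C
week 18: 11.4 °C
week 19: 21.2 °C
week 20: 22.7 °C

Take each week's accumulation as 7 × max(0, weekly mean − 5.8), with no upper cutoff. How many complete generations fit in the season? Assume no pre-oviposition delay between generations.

Weekly DD (7 × max(0, T̄ − 5.8)): 32.9, 86.8, 0.0, 35.0, 65.8, 95.9, 0.0, 15.4, 78.4, 0.0, 62.3, 45.5, 0.0, 0.0, 35.7, 47.6, 65.1, 39.2, 107.8, 118.3.
Season total = 931.7 DD.
Complete generations = ⌊931.7 / 134⌋ = 6.

6 generations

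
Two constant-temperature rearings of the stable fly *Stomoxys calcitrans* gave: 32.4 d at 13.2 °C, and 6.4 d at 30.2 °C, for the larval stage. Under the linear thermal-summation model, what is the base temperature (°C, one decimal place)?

9.0 °C

Under the model K = D·(T − T_b), so D₁·(T₁ − T_b) = D₂·(T₂ − T_b).
32.4·(13.2 − T_b) = 6.4·(30.2 − T_b)
T_b = (32.4·13.2 − 6.4·30.2) / (32.4 − 6.4) = 234.40 / 26.0 = 9.015 °C ≈ 9.0 °C.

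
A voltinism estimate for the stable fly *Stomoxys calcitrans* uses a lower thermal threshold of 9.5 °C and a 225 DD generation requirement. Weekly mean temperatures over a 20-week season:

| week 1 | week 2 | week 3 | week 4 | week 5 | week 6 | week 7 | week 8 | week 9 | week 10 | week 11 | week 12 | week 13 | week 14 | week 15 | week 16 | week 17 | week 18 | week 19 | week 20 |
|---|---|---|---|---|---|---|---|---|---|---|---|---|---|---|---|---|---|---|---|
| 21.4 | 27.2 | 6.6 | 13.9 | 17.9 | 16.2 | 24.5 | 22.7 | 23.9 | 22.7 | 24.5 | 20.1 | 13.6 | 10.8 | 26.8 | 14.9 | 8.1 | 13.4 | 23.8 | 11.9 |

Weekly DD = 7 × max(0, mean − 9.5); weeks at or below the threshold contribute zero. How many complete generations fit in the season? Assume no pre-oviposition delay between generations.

Weekly DD (7 × max(0, T̄ − 9.5)): 83.3, 123.9, 0.0, 30.8, 58.8, 46.9, 105.0, 92.4, 100.8, 92.4, 105.0, 74.2, 28.7, 9.1, 121.1, 37.8, 0.0, 27.3, 100.1, 16.8.
Season total = 1254.4 DD.
Complete generations = ⌊1254.4 / 225⌋ = 5.

5 generations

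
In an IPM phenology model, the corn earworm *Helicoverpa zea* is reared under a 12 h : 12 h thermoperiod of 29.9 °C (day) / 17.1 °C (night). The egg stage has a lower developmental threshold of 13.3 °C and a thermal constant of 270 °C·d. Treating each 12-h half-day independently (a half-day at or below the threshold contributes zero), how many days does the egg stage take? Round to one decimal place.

Day half: max(0, 29.9 − 13.3) × 0.5 = 16.6 × 0.5 = 8.30 DD.
Night half: max(0, 17.1 − 13.3) × 0.5 = 3.8 × 0.5 = 1.90 DD.
Per 24 h: 10.20 DD/day.
Duration = 270 / 10.20 = 26.471 ≈ 26.5 days.

26.5 days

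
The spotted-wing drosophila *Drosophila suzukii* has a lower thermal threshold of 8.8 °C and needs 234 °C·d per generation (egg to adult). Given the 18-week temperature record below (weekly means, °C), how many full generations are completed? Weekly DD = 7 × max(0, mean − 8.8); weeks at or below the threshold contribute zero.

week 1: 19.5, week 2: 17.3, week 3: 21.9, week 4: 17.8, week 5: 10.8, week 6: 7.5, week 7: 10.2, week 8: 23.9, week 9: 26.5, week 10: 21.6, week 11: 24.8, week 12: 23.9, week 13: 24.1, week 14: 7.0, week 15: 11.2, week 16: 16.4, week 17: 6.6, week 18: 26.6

Weekly DD (7 × max(0, T̄ − 8.8)): 74.9, 59.5, 91.7, 63.0, 14.0, 0.0, 9.8, 105.7, 123.9, 89.6, 112.0, 105.7, 107.1, 0.0, 16.8, 53.2, 0.0, 124.6.
Season total = 1151.5 DD.
Complete generations = ⌊1151.5 / 234⌋ = 4.

4 generations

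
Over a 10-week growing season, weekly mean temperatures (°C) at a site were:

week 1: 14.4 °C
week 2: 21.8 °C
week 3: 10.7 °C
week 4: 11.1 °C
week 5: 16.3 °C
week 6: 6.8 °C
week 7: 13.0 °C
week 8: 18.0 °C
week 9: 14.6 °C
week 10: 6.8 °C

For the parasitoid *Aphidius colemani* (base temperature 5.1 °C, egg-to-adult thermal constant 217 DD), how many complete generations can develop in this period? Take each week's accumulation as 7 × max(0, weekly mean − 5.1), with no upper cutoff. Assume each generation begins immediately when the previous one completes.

Weekly DD (7 × max(0, T̄ − 5.1)): 65.1, 116.9, 39.2, 42.0, 78.4, 11.9, 55.3, 90.3, 66.5, 11.9.
Season total = 577.5 DD.
Complete generations = ⌊577.5 / 217⌋ = 2.

2 generations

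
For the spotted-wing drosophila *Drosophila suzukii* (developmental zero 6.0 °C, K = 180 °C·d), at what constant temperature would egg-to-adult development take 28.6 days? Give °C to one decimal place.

12.3 °C

Required daily accumulation = 180 / 28.6 = 6.294 DD/day.
T = T_base + 6.294 = 6.0 + 6.294 = 12.294 ≈ 12.3 °C.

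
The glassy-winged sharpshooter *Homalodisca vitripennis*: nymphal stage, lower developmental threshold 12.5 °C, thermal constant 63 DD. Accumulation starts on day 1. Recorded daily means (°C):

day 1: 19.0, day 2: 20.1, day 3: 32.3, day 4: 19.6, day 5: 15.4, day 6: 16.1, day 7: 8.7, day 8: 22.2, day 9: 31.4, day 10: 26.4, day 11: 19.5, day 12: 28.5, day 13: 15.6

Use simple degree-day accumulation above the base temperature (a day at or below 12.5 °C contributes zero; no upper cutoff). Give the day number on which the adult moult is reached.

Daily DD above 12.5 °C: 6.5, 7.6, 19.8, 7.1, 2.9, 3.6, 0.0, 9.7, 18.9, 13.9, 7.0, 16.0, 3.1.
Cumulative: 6.5, 14.1, 33.9, 41.0, 43.9, 47.5, 47.5, 57.2, 76.1, 90.0, 97.0, 113.0, 116.1.
The total first reaches 63 DD on day 9.

day 9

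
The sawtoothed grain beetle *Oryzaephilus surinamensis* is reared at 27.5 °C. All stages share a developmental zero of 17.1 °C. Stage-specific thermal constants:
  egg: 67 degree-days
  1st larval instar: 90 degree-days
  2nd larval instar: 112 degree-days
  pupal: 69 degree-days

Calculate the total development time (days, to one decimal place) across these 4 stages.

32.5 days

Daily accumulation at 27.5 °C = 27.5 − 17.1 = 10.4 DD/day.
Total K = 67 + 90 + 112 + 69 = 338 DD.
Total duration = 338 / 10.4 = 32.500 ≈ 32.5 days.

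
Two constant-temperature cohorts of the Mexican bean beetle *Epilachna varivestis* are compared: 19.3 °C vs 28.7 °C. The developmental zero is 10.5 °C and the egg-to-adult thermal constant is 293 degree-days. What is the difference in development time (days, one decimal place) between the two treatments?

17.2 days

At 19.3 °C: 293 / (19.3 − 10.5) = 293 / 8.8 = 33.295 d.
At 28.7 °C: 293 / (28.7 − 10.5) = 293 / 18.2 = 16.099 d.
Difference = |33.295 − 16.099| = 17.197 ≈ 17.2 days.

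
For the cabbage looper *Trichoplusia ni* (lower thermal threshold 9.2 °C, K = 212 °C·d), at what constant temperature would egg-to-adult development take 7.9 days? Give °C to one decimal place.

Required daily accumulation = 212 / 7.9 = 26.835 DD/day.
T = T_base + 26.835 = 9.2 + 26.835 = 36.035 ≈ 36.0 °C.

36.0 °C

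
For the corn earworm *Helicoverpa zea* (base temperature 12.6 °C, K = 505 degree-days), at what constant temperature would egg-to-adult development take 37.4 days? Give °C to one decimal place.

Required daily accumulation = 505 / 37.4 = 13.503 DD/day.
T = T_base + 13.503 = 12.6 + 13.503 = 26.103 ≈ 26.1 °C.

26.1 °C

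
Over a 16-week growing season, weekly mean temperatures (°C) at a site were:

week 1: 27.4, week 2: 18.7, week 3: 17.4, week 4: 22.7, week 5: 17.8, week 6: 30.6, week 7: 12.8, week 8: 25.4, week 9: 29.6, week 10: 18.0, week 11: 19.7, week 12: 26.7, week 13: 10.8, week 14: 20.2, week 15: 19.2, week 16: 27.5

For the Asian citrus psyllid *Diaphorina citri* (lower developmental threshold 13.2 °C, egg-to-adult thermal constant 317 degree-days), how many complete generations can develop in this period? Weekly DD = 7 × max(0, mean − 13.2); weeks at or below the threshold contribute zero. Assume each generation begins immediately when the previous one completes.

Weekly DD (7 × max(0, T̄ − 13.2)): 99.4, 38.5, 29.4, 66.5, 32.2, 121.8, 0.0, 85.4, 114.8, 33.6, 45.5, 94.5, 0.0, 49.0, 42.0, 100.1.
Season total = 952.7 DD.
Complete generations = ⌊952.7 / 317⌋ = 3.

3 generations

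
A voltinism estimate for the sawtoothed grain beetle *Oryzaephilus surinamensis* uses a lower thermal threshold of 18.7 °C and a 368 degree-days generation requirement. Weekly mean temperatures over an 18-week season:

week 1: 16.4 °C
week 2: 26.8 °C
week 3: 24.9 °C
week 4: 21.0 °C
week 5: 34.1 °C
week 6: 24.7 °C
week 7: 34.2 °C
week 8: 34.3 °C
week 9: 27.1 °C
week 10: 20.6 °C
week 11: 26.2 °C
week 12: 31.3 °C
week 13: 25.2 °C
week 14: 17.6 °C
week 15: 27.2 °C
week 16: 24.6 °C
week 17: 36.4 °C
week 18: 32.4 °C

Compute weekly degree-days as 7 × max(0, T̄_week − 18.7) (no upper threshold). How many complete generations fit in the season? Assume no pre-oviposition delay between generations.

Weekly DD (7 × max(0, T̄ − 18.7)): 0.0, 56.7, 43.4, 16.1, 107.8, 42.0, 108.5, 109.2, 58.8, 13.3, 52.5, 88.2, 45.5, 0.0, 59.5, 41.3, 123.9, 95.9.
Season total = 1062.6 DD.
Complete generations = ⌊1062.6 / 368⌋ = 2.

2 generations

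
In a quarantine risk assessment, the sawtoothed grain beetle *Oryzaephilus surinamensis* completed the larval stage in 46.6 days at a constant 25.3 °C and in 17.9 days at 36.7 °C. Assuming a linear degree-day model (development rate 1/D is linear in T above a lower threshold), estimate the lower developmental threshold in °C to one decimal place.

Equal thermal constants: D₁(T₁ − T_b) = D₂(T₂ − T_b).
46.6·(25.3 − T_b) = 17.9·(36.7 − T_b)
T_b = (46.6·25.3 − 17.9·36.7) / (46.6 − 17.9) = 522.05 / 28.7 = 18.190 °C ≈ 18.2 °C.

18.2 °C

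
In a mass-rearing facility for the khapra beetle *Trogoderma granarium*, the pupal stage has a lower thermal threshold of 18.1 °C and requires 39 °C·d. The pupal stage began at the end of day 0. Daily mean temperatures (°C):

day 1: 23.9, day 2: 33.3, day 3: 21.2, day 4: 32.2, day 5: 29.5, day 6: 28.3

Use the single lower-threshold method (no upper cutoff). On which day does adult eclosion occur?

Daily DD above 18.1 °C: 5.8, 15.2, 3.1, 14.1, 11.4, 10.2.
Cumulative: 5.8, 21.0, 24.1, 38.2, 49.6, 59.8.
The total first reaches 39 DD on day 5.

day 5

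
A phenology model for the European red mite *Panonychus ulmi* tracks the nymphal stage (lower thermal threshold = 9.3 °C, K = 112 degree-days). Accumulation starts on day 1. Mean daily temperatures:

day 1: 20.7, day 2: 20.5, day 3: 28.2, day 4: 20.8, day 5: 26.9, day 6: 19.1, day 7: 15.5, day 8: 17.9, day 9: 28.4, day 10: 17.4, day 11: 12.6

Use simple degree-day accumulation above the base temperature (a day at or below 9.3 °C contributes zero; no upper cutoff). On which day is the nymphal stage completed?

Daily DD above 9.3 °C: 11.4, 11.2, 18.9, 11.5, 17.6, 9.8, 6.2, 8.6, 19.1, 8.1, 3.3.
Cumulative: 11.4, 22.6, 41.5, 53.0, 70.6, 80.4, 86.6, 95.2, 114.3, 122.4, 125.7.
The total first reaches 112 DD on day 9.

day 9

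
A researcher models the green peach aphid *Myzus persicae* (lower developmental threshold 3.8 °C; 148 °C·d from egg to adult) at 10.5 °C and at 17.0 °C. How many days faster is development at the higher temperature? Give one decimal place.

At 10.5 °C: 148 / (10.5 − 3.8) = 148 / 6.7 = 22.090 d.
At 17.0 °C: 148 / (17.0 − 3.8) = 148 / 13.2 = 11.212 d.
Difference = |22.090 − 11.212| = 10.877 ≈ 10.9 days.

10.9 days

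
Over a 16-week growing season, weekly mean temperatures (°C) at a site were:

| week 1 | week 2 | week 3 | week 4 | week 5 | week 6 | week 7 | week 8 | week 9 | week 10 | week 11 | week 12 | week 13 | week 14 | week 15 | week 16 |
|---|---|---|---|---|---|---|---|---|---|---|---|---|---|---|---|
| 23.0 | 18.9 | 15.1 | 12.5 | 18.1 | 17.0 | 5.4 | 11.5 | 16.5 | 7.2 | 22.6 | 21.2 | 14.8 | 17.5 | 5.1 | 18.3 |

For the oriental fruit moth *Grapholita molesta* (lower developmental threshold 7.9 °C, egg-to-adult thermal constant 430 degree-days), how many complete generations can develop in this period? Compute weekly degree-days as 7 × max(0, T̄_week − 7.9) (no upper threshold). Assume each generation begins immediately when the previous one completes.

2 generations

Weekly DD (7 × max(0, T̄ − 7.9)): 105.7, 77.0, 50.4, 32.2, 71.4, 63.7, 0.0, 25.2, 60.2, 0.0, 102.9, 93.1, 48.3, 67.2, 0.0, 72.8.
Season total = 870.1 DD.
Complete generations = ⌊870.1 / 430⌋ = 2.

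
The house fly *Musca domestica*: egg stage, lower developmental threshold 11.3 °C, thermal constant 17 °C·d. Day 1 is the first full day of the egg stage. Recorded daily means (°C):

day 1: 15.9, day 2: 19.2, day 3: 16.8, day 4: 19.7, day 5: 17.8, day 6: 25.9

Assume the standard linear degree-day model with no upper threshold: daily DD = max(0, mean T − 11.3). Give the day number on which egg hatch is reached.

day 3

Daily DD above 11.3 °C: 4.6, 7.9, 5.5, 8.4, 6.5, 14.6.
Cumulative: 4.6, 12.5, 18.0, 26.4, 32.9, 47.5.
The total first reaches 17 DD on day 3.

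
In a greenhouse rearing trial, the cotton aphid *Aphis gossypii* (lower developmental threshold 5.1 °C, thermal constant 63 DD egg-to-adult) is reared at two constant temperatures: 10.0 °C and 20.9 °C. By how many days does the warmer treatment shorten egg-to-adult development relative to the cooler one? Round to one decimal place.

At 10.0 °C: 63 / (10.0 − 5.1) = 63 / 4.9 = 12.857 d.
At 20.9 °C: 63 / (20.9 − 5.1) = 63 / 15.8 = 3.987 d.
Difference = |12.857 − 3.987| = 8.870 ≈ 8.9 days.

8.9 days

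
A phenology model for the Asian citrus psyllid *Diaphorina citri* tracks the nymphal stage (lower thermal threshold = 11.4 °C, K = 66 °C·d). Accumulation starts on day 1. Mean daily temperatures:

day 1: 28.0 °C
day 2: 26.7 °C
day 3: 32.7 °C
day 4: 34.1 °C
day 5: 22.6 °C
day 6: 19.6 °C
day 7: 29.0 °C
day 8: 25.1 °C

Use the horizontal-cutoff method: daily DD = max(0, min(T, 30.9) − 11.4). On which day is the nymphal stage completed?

Daily DD above 11.4 °C (capped at 19.5): 16.6, 15.3, 19.5, 19.5, 11.2, 8.2, 17.6, 13.7.
Cumulative: 16.6, 31.9, 51.4, 70.9, 82.1, 90.3, 107.9, 121.6.
The total first reaches 66 DD on day 4.

day 4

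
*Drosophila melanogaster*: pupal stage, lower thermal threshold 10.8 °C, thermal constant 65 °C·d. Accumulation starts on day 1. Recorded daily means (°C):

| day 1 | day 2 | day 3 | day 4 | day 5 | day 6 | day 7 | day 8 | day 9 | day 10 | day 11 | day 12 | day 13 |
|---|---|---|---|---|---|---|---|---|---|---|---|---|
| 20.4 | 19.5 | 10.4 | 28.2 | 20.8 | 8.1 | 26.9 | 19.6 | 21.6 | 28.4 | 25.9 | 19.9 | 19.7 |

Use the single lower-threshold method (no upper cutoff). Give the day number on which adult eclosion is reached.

day 8

Daily DD above 10.8 °C: 9.6, 8.7, 0.0, 17.4, 10.0, 0.0, 16.1, 8.8, 10.8, 17.6, 15.1, 9.1, 8.9.
Cumulative: 9.6, 18.3, 18.3, 35.7, 45.7, 45.7, 61.8, 70.6, 81.4, 99.0, 114.1, 123.2, 132.1.
The total first reaches 65 DD on day 8.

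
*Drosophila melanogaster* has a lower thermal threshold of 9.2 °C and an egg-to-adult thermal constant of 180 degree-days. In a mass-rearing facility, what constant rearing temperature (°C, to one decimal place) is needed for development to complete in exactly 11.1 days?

Required daily accumulation = 180 / 11.1 = 16.216 DD/day.
T = T_base + 16.216 = 9.2 + 16.216 = 25.416 ≈ 25.4 °C.

25.4 °C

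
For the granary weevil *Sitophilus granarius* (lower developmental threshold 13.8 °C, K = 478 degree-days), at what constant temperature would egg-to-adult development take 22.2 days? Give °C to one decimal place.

35.3 °C

Required daily accumulation = 478 / 22.2 = 21.532 DD/day.
T = T_base + 21.532 = 13.8 + 21.532 = 35.332 ≈ 35.3 °C.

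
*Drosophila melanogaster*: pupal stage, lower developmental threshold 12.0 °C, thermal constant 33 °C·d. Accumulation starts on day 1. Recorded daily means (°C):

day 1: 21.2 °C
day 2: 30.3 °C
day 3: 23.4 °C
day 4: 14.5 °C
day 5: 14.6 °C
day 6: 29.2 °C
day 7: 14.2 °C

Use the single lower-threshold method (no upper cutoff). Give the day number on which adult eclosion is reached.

Daily DD above 12.0 °C: 9.2, 18.3, 11.4, 2.5, 2.6, 17.2, 2.2.
Cumulative: 9.2, 27.5, 38.9, 41.4, 44.0, 61.2, 63.4.
The total first reaches 33 DD on day 3.

day 3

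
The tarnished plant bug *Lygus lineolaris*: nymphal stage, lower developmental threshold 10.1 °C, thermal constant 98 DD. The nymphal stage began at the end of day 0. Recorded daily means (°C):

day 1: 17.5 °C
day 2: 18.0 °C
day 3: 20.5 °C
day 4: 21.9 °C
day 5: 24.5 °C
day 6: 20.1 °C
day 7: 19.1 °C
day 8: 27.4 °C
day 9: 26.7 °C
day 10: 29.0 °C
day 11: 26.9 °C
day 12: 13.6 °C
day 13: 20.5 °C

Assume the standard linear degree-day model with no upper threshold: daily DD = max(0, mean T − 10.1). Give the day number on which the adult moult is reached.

day 9

Daily DD above 10.1 °C: 7.4, 7.9, 10.4, 11.8, 14.4, 10.0, 9.0, 17.3, 16.6, 18.9, 16.8, 3.5, 10.4.
Cumulative: 7.4, 15.3, 25.7, 37.5, 51.9, 61.9, 70.9, 88.2, 104.8, 123.7, 140.5, 144.0, 154.4.
The total first reaches 98 DD on day 9.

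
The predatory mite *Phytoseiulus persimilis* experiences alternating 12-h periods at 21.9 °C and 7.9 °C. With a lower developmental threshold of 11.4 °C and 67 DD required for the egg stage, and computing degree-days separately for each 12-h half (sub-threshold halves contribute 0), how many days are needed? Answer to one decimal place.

12.8 days

Day half: max(0, 21.9 − 11.4) × 0.5 = 10.5 × 0.5 = 5.25 DD.
Night half: max(0, 7.9 − 11.4) × 0.5 = 0.0 × 0.5 = 0.00 DD.
Per 24 h: 5.25 DD/day.
Duration = 67 / 5.25 = 12.762 ≈ 12.8 days.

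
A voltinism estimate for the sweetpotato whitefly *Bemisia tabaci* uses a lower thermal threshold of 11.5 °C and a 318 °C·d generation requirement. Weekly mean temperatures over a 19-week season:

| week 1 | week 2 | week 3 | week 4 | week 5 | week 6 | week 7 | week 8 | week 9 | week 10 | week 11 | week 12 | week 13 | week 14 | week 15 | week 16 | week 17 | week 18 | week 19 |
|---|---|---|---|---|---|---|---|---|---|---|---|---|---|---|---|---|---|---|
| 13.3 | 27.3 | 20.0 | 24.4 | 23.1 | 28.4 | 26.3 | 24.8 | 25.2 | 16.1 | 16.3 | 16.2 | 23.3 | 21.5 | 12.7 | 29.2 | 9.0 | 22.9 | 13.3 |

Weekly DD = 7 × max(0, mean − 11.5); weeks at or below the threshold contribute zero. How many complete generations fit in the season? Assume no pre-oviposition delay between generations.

3 generations

Weekly DD (7 × max(0, T̄ − 11.5)): 12.6, 110.6, 59.5, 90.3, 81.2, 118.3, 103.6, 93.1, 95.9, 32.2, 33.6, 32.9, 82.6, 70.0, 8.4, 123.9, 0.0, 79.8, 12.6.
Season total = 1241.1 DD.
Complete generations = ⌊1241.1 / 318⌋ = 3.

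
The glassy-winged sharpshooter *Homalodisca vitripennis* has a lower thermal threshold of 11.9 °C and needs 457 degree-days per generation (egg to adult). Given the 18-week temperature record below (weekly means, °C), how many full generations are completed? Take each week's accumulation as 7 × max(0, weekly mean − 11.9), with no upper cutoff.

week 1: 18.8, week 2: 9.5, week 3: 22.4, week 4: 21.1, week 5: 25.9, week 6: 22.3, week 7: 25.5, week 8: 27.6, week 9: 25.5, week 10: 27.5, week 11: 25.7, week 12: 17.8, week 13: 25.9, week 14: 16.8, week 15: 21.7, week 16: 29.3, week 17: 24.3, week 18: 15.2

Weekly DD (7 × max(0, T̄ − 11.9)): 48.3, 0.0, 73.5, 64.4, 98.0, 72.8, 95.2, 109.9, 95.2, 109.2, 96.6, 41.3, 98.0, 34.3, 68.6, 121.8, 86.8, 23.1.
Season total = 1337.0 DD.
Complete generations = ⌊1337.0 / 457⌋ = 2.

2 generations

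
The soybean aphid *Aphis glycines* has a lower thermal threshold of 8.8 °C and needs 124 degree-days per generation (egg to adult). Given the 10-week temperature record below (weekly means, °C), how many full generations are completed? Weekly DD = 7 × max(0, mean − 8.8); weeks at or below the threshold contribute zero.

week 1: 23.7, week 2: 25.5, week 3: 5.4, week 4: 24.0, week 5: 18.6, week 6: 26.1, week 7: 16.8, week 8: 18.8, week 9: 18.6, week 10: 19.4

6 generations

Weekly DD (7 × max(0, T̄ − 8.8)): 104.3, 116.9, 0.0, 106.4, 68.6, 121.1, 56.0, 70.0, 68.6, 74.2.
Season total = 786.1 DD.
Complete generations = ⌊786.1 / 124⌋ = 6.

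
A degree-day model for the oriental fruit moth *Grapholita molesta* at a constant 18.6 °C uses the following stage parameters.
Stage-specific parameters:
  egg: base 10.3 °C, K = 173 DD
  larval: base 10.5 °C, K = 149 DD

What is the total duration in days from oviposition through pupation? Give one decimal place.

39.2 days

egg: 173 / (18.6 − 10.3) = 173 / 8.3 = 20.843 d.
larval: 149 / (18.6 − 10.5) = 149 / 8.1 = 18.395 d.
Sum = 39.238 ≈ 39.2 days.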